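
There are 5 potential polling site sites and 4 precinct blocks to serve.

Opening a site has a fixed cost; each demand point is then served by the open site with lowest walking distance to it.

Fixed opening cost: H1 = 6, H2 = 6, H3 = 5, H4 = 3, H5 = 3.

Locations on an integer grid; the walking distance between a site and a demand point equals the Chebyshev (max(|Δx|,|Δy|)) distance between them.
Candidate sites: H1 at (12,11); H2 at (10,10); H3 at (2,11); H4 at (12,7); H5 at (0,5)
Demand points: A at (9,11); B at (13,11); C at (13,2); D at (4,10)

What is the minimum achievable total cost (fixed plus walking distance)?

Open {H3, H4}: assign each demand point to its cheapest open site.
  A→H4 4, B→H4 4, C→H4 5, D→H3 2
  walking distance 15, fixed 8 → total 23.
Compare {H2}: walking distance 18 + fixed 6 = 24.
Compare {H4}: walking distance 21 + fixed 3 = 24.
Compare {H2, H4}: walking distance 15 + fixed 9 = 24.
All other subsets cost ≥ 24. Minimum total cost: 23.

23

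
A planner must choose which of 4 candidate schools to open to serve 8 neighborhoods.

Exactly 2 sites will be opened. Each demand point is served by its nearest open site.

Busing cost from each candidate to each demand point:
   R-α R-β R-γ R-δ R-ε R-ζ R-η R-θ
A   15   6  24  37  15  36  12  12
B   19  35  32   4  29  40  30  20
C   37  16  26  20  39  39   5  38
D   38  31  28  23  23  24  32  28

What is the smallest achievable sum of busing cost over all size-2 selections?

124

Open {A, B}.
  R-α→A 15, R-β→A 6, R-γ→A 24, R-δ→B 4, R-ε→A 15, R-ζ→A 36, R-η→A 12, R-θ→A 12  ⇒ total 124.
Compare {A, D}: total 131.
Compare {A, C}: total 133.
No size-2 selection does better; minimum is 124.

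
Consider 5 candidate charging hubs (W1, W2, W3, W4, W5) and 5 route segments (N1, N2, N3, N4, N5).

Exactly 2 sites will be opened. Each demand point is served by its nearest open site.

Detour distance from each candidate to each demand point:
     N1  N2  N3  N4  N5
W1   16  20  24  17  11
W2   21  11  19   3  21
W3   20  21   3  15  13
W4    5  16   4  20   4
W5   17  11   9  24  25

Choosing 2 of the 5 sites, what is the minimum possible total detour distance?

Open {W2, W4}.
  N1→W4 5, N2→W2 11, N3→W4 4, N4→W2 3, N5→W4 4  ⇒ total 27.
Compare {W3, W4}: total 43.
Compare {W4, W5}: total 44.
No size-2 selection does better; minimum is 27.

27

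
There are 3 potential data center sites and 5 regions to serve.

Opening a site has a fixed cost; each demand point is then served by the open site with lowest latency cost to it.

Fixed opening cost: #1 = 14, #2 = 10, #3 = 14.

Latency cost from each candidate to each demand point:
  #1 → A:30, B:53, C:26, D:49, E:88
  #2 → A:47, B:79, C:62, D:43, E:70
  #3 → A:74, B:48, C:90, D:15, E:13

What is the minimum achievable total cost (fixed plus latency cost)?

160

Open {#1, #3}: assign each demand point to its cheapest open site.
  A→#1 30, B→#3 48, C→#1 26, D→#3 15, E→#3 13
  latency cost 132, fixed 28 → total 160.
Compare {#1, #2, #3}: latency cost 132 + fixed 38 = 170.
Compare {#2, #3}: latency cost 185 + fixed 24 = 209.
Compare {#1, #2}: latency cost 222 + fixed 24 = 246.
All other subsets cost ≥ 170. Minimum total cost: 160.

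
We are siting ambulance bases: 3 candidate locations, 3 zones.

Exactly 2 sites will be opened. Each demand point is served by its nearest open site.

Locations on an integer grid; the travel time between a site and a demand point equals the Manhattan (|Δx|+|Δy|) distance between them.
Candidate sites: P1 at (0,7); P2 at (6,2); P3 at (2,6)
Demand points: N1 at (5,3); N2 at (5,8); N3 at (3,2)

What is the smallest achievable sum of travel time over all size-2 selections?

10

Open {P2, P3}.
  N1→P2 2, N2→P3 5, N3→P2 3  ⇒ total 10.
Compare {P1, P2}: total 11.
Compare {P1, P3}: total 16.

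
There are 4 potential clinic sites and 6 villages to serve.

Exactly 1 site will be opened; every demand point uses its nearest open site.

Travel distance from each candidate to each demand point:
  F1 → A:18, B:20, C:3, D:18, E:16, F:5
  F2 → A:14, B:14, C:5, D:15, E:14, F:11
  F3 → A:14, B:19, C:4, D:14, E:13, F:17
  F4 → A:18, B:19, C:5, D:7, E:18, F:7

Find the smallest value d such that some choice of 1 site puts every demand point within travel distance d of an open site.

Open {F2}.
  Farthest demand point is D at travel distance 15 (to F2); all others are ≤ 15.
With {F3} the worst case is 19.
With {F4} the worst case is 19.
No size-1 selection achieves below 15.

15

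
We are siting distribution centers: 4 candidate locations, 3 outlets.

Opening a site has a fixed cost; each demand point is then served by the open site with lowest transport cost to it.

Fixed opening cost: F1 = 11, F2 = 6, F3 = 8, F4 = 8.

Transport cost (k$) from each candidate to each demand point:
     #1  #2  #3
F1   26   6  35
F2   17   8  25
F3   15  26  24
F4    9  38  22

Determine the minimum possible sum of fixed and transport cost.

53

Open {F2, F4}: assign each demand point to its cheapest open site.
  #1→F4 9, #2→F2 8, #3→F4 22
  transport cost 39, fixed 14 → total 53.
Compare {F2}: transport cost 50 + fixed 6 = 56.
Compare {F1, F4}: transport cost 37 + fixed 19 = 56.
Compare {F2, F3}: transport cost 47 + fixed 14 = 61.
All other subsets cost ≥ 56. Minimum total cost: 53.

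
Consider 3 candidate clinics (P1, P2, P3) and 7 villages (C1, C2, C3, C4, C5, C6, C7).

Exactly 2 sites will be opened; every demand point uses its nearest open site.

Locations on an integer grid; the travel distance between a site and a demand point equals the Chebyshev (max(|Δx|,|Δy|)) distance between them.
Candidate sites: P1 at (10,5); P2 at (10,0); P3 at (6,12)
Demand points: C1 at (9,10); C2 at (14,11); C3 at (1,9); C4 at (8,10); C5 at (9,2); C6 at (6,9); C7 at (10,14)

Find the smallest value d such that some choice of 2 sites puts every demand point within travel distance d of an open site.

Open {P1, P3}.
  Farthest demand point is C2 at travel distance 6 (to P1); all others are ≤ 6.
With {P2, P3} the worst case is 8.
With {P1, P2} the worst case is 9.
No size-2 selection achieves below 6.

6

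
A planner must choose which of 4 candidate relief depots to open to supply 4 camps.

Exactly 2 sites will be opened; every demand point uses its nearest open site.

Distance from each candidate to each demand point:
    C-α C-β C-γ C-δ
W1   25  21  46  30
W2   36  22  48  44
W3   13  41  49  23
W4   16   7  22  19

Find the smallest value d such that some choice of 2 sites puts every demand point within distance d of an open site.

Open {W1, W4}.
  Farthest demand point is C-γ at distance 22 (to W4); all others are ≤ 22.
With {W2, W4} the worst case is 22.
With {W3, W4} the worst case is 22.
No size-2 selection achieves below 22.

22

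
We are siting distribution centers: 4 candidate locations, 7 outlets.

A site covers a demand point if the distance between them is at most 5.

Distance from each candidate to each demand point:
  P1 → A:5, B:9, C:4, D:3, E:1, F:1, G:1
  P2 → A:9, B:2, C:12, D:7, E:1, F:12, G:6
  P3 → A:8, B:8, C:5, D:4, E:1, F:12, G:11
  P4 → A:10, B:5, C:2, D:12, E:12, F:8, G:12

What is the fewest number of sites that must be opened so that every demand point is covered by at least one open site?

Coverage sets (demand points within 5 of each site):
  P1: {A, C, D, E, F, G}
  P2: {B, E}
  P3: {C, D, E}
  P4: {B, C}
No single site covers all 7 demand points.
But {P1, P2} covers everything, so the minimum is 2.

2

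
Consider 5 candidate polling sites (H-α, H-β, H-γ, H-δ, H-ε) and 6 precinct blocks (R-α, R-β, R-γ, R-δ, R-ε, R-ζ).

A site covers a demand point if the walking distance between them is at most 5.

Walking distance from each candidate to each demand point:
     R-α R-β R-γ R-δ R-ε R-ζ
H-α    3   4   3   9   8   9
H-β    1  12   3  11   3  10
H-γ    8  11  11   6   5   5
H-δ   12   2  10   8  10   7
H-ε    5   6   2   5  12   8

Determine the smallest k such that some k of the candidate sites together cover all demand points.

Coverage sets (demand points within 5 of each site):
  H-α: {R-α, R-β, R-γ}
  H-β: {R-α, R-γ, R-ε}
  H-γ: {R-ε, R-ζ}
  H-δ: {R-β}
  H-ε: {R-α, R-γ, R-δ}
No 2 sites suffice: every size-2 union leaves at least one demand point uncovered.
But {H-α, H-γ, H-ε} covers everything, so the minimum is 3.

3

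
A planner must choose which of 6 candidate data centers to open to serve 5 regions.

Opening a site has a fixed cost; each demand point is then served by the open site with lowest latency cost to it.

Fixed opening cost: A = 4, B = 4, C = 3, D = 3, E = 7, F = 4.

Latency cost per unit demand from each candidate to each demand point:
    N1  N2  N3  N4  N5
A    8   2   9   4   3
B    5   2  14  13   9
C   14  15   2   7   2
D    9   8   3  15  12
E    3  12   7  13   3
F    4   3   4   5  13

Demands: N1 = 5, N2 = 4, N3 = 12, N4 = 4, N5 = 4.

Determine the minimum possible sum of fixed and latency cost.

Open {A, C, E}: assign each demand point to its cheapest open site.
  N1→E 5×3=15, N2→A 4×2=8, N3→C 12×2=24, N4→A 4×4=16, N5→C 4×2=8
  latency cost 71, fixed 14 → total 85.
Compare {A, C, F}: latency cost 76 + fixed 11 = 87.
Compare {A, C, D, E}: latency cost 71 + fixed 17 = 88.
Compare {A, B, C, E}: latency cost 71 + fixed 18 = 89.
All other subsets cost ≥ 87. Minimum total cost: 85.

85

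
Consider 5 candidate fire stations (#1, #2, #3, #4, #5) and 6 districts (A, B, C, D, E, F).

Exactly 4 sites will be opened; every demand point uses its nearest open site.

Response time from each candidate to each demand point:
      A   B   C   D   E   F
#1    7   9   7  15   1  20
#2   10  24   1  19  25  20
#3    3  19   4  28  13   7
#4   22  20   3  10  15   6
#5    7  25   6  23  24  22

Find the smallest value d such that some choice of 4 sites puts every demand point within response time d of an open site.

10

Open {#1, #2, #3, #4}.
  Farthest demand point is D at response time 10 (to #4); all others are ≤ 10.
With {#1, #2, #4, #5} the worst case is 10.
With {#1, #3, #4, #5} the worst case is 10.
No size-4 selection achieves below 10.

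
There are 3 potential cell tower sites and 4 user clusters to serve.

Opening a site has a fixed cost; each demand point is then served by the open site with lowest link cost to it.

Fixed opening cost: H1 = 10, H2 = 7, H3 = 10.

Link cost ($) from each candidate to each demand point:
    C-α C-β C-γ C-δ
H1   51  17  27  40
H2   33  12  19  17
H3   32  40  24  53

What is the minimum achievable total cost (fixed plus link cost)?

88

Open {H2}: assign each demand point to its cheapest open site.
  C-α→H2 33, C-β→H2 12, C-γ→H2 19, C-δ→H2 17
  link cost 81, fixed 7 → total 88.
Compare {H2, H3}: link cost 80 + fixed 17 = 97.
Compare {H1, H2}: link cost 81 + fixed 17 = 98.
Compare {H1, H2, H3}: link cost 80 + fixed 27 = 107.
All other subsets cost ≥ 97. Minimum total cost: 88.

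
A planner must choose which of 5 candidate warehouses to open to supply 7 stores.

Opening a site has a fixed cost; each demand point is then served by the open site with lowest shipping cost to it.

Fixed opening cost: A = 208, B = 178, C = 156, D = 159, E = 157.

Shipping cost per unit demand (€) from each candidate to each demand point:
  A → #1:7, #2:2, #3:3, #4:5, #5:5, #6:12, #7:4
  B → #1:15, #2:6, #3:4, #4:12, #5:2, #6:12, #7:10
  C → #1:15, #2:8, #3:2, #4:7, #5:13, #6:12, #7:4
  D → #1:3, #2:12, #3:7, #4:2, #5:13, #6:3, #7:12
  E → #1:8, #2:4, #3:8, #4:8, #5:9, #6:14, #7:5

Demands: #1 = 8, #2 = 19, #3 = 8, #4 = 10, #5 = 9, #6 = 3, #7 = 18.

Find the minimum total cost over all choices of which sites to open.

529

Open {A}: assign each demand point to its cheapest open site.
  #1→A 8×7=56, #2→A 19×2=38, #3→A 8×3=24, #4→A 10×5=50, #5→A 9×5=45, #6→A 3×12=36, #7→A 18×4=72
  shipping cost 321, fixed 208 → total 529.
Compare {A, D}: shipping cost 232 + fixed 367 = 599.
Compare {E}: shipping cost 497 + fixed 157 = 654.
Compare {D, E}: shipping cost 356 + fixed 316 = 672.
All other subsets cost ≥ 599. Minimum total cost: 529.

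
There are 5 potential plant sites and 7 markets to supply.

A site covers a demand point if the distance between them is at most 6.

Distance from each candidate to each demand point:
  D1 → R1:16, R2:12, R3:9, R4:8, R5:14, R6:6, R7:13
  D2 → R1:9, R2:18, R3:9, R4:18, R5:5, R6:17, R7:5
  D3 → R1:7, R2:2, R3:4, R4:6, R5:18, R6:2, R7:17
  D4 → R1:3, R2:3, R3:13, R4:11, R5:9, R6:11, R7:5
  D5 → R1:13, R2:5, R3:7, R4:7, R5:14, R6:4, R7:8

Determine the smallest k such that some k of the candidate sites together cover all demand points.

Coverage sets (demand points within 6 of each site):
  D1: {R6}
  D2: {R5, R7}
  D3: {R2, R3, R4, R6}
  D4: {R1, R2, R7}
  D5: {R2, R6}
No 2 sites suffice: every size-2 union leaves at least one demand point uncovered.
But {D2, D3, D4} covers everything, so the minimum is 3.

3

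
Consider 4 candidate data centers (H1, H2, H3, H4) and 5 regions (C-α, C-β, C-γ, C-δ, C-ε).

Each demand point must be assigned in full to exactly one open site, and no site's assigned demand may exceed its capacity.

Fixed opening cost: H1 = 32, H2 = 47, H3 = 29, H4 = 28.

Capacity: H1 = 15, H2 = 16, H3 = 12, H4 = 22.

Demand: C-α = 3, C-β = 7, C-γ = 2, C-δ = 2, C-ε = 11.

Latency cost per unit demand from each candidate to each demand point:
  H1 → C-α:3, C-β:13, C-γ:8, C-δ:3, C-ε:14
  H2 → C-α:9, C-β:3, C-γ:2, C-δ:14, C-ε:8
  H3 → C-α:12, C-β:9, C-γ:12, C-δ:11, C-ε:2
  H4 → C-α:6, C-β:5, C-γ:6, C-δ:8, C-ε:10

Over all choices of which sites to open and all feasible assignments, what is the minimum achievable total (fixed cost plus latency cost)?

Open {H3, H4}; cheapest assignment that respects the capacities:
  H3 (cap 12, load 11): C-ε — cost 11×2 = 22
  H4 (cap 22, load 14): C-α, C-β, C-γ, C-δ — cost 3×6 + 7×5 + 2×6 + 2×8 = 81
  Shipping 103, fixed 57 → total 160.
  Any other capacity-feasible assignment to {H3, H4} ships for at least 103.
Compare {H1, H2, H3}: its best feasible assignment gives total 170.
Compare {H1, H3, H4}: its best feasible assignment gives total 173.
Every other set of open sites that can feasibly serve all demand totals ≥ 170 even under its best assignment. Minimum: 160.

160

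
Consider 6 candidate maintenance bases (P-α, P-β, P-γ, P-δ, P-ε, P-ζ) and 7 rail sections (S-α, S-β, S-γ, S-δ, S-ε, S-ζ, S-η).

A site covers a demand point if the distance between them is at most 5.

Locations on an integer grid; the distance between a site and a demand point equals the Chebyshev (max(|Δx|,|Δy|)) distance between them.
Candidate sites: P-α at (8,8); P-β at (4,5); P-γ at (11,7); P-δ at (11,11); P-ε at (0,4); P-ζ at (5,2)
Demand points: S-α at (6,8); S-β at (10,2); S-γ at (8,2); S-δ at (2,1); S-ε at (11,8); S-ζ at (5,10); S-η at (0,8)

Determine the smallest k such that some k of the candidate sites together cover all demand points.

Coverage sets (demand points within 5 of each site):
  P-α: {S-α, S-ε, S-ζ}
  P-β: {S-α, S-γ, S-δ, S-ζ, S-η}
  P-γ: {S-α, S-β, S-γ, S-ε}
  P-δ: {S-α, S-ε}
  P-ε: {S-δ, S-η}
  P-ζ: {S-β, S-γ, S-δ}
No single site covers all 7 demand points.
But {P-β, P-γ} covers everything, so the minimum is 2.

2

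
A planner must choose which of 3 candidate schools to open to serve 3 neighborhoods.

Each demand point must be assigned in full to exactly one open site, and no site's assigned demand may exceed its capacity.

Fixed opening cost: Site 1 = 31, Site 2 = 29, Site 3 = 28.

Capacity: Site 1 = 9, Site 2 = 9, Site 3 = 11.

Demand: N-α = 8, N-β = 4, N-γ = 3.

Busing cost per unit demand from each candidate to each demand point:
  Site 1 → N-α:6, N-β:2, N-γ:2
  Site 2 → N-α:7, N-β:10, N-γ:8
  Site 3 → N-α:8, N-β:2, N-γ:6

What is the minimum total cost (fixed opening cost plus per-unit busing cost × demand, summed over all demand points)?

130

Open {Site 1, Site 2}; cheapest assignment that respects the capacities:
  Site 1 (cap 9, load 7): N-β, N-γ — cost 4×2 + 3×2 = 14
  Site 2 (cap 9, load 8): N-α — cost 8×7 = 56
  Shipping 70, fixed 60 → total 130.
  Any other capacity-feasible assignment to {Site 1, Site 2} ships for at least 70.
Compare {Site 1, Site 3}: its best feasible assignment gives total 133.
Compare {Site 2, Site 3}: its best feasible assignment gives total 139.
Every other set of open sites that can feasibly serve all demand totals ≥ 133 even under its best assignment. Minimum: 130.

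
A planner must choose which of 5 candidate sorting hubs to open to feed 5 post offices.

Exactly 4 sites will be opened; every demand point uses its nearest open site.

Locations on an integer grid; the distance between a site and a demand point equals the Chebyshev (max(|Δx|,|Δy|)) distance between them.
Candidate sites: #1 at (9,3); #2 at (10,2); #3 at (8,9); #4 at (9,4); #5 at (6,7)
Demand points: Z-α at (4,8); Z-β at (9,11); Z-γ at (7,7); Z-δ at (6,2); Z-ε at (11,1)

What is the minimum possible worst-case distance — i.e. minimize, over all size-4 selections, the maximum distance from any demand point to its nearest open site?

3

Open {#1, #2, #3, #5}.
  Farthest demand point is Z-δ at distance 3 (to #1); all others are ≤ 3.
With {#1, #3, #4, #5} the worst case is 3.
With {#2, #3, #4, #5} the worst case is 3.
No size-4 selection achieves below 3.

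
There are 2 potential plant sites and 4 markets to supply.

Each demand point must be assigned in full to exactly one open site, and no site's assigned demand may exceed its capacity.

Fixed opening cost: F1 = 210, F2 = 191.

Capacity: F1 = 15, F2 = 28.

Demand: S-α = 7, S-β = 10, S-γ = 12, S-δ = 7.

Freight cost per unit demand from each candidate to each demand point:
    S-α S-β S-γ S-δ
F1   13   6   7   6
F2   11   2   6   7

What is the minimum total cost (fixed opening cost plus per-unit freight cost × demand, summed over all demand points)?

626

Open {F1, F2}; cheapest assignment that respects the capacities:
  F1 (cap 15, load 14): S-α, S-δ — cost 7×13 + 7×6 = 133
  F2 (cap 28, load 22): S-β, S-γ — cost 10×2 + 12×6 = 92
  Shipping 225, fixed 401 → total 626.
  Any other capacity-feasible assignment to {F1, F2} ships for at least 225.
Total demand is 36 and no other set of sites has combined capacity ≥ 36, so {F1, F2} is the only feasible choice of open sites. Minimum: 626.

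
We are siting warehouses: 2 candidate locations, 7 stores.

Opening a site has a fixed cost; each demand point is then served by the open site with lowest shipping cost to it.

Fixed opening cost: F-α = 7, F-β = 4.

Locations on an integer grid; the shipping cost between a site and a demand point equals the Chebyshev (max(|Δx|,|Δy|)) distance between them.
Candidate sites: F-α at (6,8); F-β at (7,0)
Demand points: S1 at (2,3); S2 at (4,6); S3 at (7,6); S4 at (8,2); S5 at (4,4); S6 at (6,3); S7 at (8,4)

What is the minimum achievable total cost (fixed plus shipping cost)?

Open {F-α, F-β}: assign each demand point to its cheapest open site.
  S1→F-α 5, S2→F-α 2, S3→F-α 2, S4→F-β 2, S5→F-α 4, S6→F-β 3, S7→F-α 4
  shipping cost 22, fixed 11 → total 33.
Compare {F-β}: shipping cost 30 + fixed 4 = 34.
Compare {F-α}: shipping cost 28 + fixed 7 = 35.

33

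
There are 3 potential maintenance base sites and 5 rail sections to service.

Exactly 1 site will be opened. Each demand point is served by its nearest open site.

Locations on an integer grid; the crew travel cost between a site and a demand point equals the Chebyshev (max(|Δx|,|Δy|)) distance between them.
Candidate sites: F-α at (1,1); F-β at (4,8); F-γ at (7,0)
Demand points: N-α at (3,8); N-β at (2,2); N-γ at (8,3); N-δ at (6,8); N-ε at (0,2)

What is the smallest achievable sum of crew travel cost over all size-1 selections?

20

Open {F-β}.
  N-α→F-β 1, N-β→F-β 6, N-γ→F-β 5, N-δ→F-β 2, N-ε→F-β 6  ⇒ total 20.
Compare {F-α}: total 23.
Compare {F-γ}: total 31.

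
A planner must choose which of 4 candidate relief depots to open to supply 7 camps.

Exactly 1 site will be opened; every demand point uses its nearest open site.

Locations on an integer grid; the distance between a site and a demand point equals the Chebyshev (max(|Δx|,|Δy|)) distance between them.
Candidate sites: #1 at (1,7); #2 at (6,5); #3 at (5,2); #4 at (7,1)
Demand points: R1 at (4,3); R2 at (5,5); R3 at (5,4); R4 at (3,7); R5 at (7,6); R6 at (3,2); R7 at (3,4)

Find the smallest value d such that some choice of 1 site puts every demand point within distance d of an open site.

Open {#2}.
  Farthest demand point is R4 at distance 3 (to #2); all others are ≤ 3.
With {#3} the worst case is 5.
With {#1} the worst case is 6.
No size-1 selection achieves below 3.

3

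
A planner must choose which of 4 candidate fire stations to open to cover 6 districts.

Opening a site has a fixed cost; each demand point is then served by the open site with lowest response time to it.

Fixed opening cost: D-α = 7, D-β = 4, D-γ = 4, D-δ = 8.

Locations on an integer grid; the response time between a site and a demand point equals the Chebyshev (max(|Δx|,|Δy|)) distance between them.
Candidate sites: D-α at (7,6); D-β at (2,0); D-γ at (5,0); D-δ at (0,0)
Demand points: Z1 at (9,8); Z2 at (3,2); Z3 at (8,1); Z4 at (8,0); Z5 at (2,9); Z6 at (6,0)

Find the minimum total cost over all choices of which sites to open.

Open {D-α, D-γ}: assign each demand point to its cheapest open site.
  Z1→D-α 2, Z2→D-γ 2, Z3→D-γ 3, Z4→D-γ 3, Z5→D-α 5, Z6→D-γ 1
  response time 16, fixed 11 → total 27.
Compare {D-γ}: response time 26 + fixed 4 = 30.
Compare {D-α, D-β, D-γ}: response time 16 + fixed 15 = 31.
Compare {D-β, D-γ}: response time 26 + fixed 8 = 34.
All other subsets cost ≥ 30. Minimum total cost: 27.

27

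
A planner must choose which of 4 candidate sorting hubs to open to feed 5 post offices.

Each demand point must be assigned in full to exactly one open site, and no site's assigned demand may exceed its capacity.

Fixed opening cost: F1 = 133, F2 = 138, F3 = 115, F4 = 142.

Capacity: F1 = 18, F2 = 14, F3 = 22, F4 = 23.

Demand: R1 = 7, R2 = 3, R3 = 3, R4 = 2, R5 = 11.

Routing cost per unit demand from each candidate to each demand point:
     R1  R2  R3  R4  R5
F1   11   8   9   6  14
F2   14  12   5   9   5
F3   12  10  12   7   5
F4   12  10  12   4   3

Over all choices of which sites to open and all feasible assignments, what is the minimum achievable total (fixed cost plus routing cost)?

Open {F1, F3}; cheapest assignment that respects the capacities:
  F1 (cap 18, load 15): R1, R2, R3, R4 — cost 7×11 + 3×8 + 3×9 + 2×6 = 140
  F3 (cap 22, load 11): R5 — cost 11×5 = 55
  Shipping 195, fixed 248 → total 443.
  Any other capacity-feasible assignment to {F1, F3} ships for at least 195.
Compare {F1, F4}: its best feasible assignment gives total 444.
Compare {F3, F4}: its best feasible assignment gives total 448.
Every other set of open sites that can feasibly serve all demand totals ≥ 444 even under its best assignment. Minimum: 443.

443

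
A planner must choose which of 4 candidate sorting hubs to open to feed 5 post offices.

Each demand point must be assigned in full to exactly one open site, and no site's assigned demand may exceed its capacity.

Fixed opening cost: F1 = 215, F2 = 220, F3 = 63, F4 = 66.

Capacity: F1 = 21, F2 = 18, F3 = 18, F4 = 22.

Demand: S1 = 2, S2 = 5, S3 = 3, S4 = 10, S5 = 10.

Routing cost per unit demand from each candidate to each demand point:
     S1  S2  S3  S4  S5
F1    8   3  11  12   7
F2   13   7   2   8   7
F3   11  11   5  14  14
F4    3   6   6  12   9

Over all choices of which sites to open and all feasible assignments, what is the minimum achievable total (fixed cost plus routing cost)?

410

Open {F3, F4}; cheapest assignment that respects the capacities:
  F3 (cap 18, load 13): S3, S4 — cost 3×5 + 10×14 = 155
  F4 (cap 22, load 17): S1, S2, S5 — cost 2×3 + 5×6 + 10×9 = 126
  Shipping 281, fixed 129 → total 410.
  Any other capacity-feasible assignment to {F3, F4} ships for at least 281.
Compare {F2, F4}: its best feasible assignment gives total 498.
Compare {F1, F4}: its best feasible assignment gives total 510.
Every other set of open sites that can feasibly serve all demand totals ≥ 498 even under its best assignment. Minimum: 410.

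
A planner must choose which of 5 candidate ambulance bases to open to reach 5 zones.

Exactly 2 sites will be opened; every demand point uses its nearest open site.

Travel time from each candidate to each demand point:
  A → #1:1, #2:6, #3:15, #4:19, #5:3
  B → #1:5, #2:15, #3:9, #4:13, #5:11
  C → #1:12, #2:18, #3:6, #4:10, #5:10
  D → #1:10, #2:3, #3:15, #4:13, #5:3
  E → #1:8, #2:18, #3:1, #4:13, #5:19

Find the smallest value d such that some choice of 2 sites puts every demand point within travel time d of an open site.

Open {A, C}.
  Farthest demand point is #4 at travel time 10 (to C); all others are ≤ 10.
With {C, D} the worst case is 10.
With {A, B} the worst case is 13.
No size-2 selection achieves below 10.

10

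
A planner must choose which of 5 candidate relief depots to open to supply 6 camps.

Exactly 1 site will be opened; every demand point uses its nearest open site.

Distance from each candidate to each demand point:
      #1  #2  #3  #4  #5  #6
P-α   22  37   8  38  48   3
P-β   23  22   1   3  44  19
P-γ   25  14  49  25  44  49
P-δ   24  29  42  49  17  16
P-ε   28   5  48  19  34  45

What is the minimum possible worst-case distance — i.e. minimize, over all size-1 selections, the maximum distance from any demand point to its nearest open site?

44

Open {P-β}.
  Farthest demand point is #5 at distance 44 (to P-β); all others are ≤ 44.
With {P-α} the worst case is 48.
With {P-ε} the worst case is 48.
No size-1 selection achieves below 44.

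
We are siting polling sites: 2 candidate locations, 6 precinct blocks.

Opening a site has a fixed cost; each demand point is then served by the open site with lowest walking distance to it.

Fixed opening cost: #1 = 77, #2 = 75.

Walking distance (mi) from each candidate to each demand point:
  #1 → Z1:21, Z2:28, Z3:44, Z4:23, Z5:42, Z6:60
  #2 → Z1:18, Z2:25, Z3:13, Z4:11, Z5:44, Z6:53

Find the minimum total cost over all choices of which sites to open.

Open {#2}: assign each demand point to its cheapest open site.
  Z1→#2 18, Z2→#2 25, Z3→#2 13, Z4→#2 11, Z5→#2 44, Z6→#2 53
  walking distance 164, fixed 75 → total 239.
Compare {#1}: walking distance 218 + fixed 77 = 295.
Compare {#1, #2}: walking distance 162 + fixed 152 = 314.

239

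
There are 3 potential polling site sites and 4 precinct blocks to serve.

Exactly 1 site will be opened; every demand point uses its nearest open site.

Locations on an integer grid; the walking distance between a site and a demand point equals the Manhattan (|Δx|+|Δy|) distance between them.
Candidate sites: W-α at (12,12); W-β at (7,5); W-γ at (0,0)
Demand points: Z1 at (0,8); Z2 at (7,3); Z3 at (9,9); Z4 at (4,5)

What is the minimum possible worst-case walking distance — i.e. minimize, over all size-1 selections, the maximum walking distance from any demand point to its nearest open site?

10

Open {W-β}.
  Farthest demand point is Z1 at walking distance 10 (to W-β); all others are ≤ 10.
With {W-α} the worst case is 16.
With {W-γ} the worst case is 18.
No size-1 selection achieves below 10.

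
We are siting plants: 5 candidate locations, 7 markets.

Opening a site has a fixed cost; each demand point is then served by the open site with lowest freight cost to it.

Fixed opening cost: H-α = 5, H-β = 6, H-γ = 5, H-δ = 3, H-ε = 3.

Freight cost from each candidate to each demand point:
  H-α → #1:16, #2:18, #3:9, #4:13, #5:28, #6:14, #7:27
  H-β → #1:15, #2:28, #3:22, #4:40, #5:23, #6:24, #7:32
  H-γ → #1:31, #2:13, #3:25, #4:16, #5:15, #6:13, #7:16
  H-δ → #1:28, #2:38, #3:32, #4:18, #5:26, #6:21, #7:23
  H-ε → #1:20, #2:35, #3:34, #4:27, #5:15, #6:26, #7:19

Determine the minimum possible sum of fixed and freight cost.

105

Open {H-α, H-γ}: assign each demand point to its cheapest open site.
  #1→H-α 16, #2→H-γ 13, #3→H-α 9, #4→H-α 13, #5→H-γ 15, #6→H-γ 13, #7→H-γ 16
  freight cost 95, fixed 10 → total 105.
Compare {H-α, H-γ, H-δ}: freight cost 95 + fixed 13 = 108.
Compare {H-α, H-γ, H-ε}: freight cost 95 + fixed 13 = 108.
Compare {H-α, H-β, H-γ}: freight cost 94 + fixed 16 = 110.
All other subsets cost ≥ 108. Minimum total cost: 105.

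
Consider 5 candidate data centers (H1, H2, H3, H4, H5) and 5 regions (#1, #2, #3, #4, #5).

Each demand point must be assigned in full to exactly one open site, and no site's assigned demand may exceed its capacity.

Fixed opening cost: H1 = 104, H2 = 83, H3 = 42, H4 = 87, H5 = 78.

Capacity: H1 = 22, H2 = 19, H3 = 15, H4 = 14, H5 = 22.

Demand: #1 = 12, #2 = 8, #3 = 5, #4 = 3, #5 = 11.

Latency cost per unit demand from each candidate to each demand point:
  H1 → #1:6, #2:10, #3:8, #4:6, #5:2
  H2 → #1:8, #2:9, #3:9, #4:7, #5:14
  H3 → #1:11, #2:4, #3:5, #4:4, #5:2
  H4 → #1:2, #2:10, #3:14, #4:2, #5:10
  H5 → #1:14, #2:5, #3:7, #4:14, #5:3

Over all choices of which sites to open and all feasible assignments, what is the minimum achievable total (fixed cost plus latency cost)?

Open {H3, H4, H5}; cheapest assignment that respects the capacities:
  H3 (cap 15, load 14): #4, #5 — cost 3×4 + 11×2 = 34
  H4 (cap 14, load 12): #1 — cost 12×2 = 24
  H5 (cap 22, load 13): #2, #3 — cost 8×5 + 5×7 = 75
  Shipping 133, fixed 207 → total 340.
  Any other capacity-feasible assignment to {H3, H4, H5} ships for at least 133.
Compare {H1, H3, H4}: its best feasible assignment gives total 354.
Compare {H1, H5}: its best feasible assignment gives total 385.
Every other set of open sites that can feasibly serve all demand totals ≥ 354 even under its best assignment. Minimum: 340.

340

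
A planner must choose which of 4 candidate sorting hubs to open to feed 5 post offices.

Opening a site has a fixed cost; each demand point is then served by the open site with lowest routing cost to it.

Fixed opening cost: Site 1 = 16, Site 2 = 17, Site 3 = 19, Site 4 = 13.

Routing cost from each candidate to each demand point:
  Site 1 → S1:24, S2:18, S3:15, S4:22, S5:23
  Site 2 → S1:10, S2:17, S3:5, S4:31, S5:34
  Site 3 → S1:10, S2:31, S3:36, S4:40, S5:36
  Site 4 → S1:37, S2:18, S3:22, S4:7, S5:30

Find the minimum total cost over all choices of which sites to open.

Open {Site 2, Site 4}: assign each demand point to its cheapest open site.
  S1→Site 2 10, S2→Site 2 17, S3→Site 2 5, S4→Site 4 7, S5→Site 4 30
  routing cost 69, fixed 30 → total 99.
Compare {Site 1, Site 2, Site 4}: routing cost 62 + fixed 46 = 108.
Compare {Site 1, Site 2}: routing cost 77 + fixed 33 = 110.
Compare {Site 2}: routing cost 97 + fixed 17 = 114.
All other subsets cost ≥ 108. Minimum total cost: 99.

99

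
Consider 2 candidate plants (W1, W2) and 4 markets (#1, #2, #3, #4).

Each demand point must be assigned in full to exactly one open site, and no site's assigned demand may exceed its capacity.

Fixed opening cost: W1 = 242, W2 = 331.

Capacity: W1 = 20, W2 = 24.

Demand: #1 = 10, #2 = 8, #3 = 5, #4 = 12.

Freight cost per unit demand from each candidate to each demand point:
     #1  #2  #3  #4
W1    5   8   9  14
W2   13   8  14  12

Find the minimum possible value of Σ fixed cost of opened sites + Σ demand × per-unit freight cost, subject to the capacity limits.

Open {W1, W2}; cheapest assignment that respects the capacities:
  W1 (cap 20, load 15): #1, #3 — cost 10×5 + 5×9 = 95
  W2 (cap 24, load 20): #2, #4 — cost 8×8 + 12×12 = 208
  Shipping 303, fixed 573 → total 876.
  Any other capacity-feasible assignment to {W1, W2} ships for at least 303.
Total demand is 35 and no other set of sites has combined capacity ≥ 35, so {W1, W2} is the only feasible choice of open sites. Minimum: 876.

876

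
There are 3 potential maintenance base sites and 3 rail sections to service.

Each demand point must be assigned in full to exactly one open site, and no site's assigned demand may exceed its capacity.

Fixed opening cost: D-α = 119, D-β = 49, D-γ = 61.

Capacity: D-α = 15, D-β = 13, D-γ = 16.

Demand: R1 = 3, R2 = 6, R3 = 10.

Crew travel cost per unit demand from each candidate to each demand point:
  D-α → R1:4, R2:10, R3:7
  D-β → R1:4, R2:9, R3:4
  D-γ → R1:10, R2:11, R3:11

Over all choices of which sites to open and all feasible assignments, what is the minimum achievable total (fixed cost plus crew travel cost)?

228

Open {D-β, D-γ}; cheapest assignment that respects the capacities:
  D-β (cap 13, load 13): R1, R3 — cost 3×4 + 10×4 = 52
  D-γ (cap 16, load 6): R2 — cost 6×11 = 66
  Shipping 118, fixed 110 → total 228.
  Any other capacity-feasible assignment to {D-β, D-γ} ships for at least 118.
Compare {D-α, D-β}: its best feasible assignment gives total 280.
Compare {D-α, D-γ}: its best feasible assignment gives total 328.
Every other set of open sites that can feasibly serve all demand totals ≥ 280 even under its best assignment. Minimum: 228.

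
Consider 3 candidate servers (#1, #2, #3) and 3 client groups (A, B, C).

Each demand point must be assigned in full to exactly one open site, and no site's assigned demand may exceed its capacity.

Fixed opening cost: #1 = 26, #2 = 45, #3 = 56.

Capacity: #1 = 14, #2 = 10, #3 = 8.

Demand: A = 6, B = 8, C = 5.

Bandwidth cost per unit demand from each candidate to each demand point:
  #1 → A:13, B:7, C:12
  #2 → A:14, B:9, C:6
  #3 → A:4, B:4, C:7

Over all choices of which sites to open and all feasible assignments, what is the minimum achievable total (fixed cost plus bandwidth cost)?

222

Open {#1, #3}; cheapest assignment that respects the capacities:
  #1 (cap 14, load 13): B, C — cost 8×7 + 5×12 = 116
  #3 (cap 8, load 6): A — cost 6×4 = 24
  Shipping 140, fixed 82 → total 222.
  Any other capacity-feasible assignment to {#1, #3} ships for at least 140.
Compare {#1, #2}: its best feasible assignment gives total 235.
Compare {#1, #2, #3}: its best feasible assignment gives total 237.
Every other set of open sites that can feasibly serve all demand totals ≥ 235 even under its best assignment. Minimum: 222.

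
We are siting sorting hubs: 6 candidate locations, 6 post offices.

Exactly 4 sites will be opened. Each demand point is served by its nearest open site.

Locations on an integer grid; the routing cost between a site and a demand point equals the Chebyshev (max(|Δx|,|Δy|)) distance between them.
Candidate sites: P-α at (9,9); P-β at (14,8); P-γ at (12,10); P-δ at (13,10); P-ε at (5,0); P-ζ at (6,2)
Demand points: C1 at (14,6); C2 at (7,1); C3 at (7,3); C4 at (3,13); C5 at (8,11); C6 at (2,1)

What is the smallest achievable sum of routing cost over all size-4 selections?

15

Open {P-α, P-β, P-ε, P-ζ}.
  C1→P-β 2, C2→P-ζ 1, C3→P-ζ 1, C4→P-α 6, C5→P-α 2, C6→P-ε 3  ⇒ total 15.
Compare {P-α, P-β, P-γ, P-ζ}: total 16.
Compare {P-α, P-β, P-δ, P-ζ}: total 16.
No size-4 selection does better; minimum is 15.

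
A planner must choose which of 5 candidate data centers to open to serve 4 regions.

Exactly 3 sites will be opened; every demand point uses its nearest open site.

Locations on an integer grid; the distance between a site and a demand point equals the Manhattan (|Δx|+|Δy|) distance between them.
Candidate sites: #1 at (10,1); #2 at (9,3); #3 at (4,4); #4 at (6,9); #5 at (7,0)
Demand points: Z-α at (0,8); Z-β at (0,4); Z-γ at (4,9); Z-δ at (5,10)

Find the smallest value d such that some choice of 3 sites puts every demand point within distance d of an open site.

Open {#1, #3, #4}.
  Farthest demand point is Z-α at distance 7 (to #4); all others are ≤ 7.
With {#2, #3, #4} the worst case is 7.
With {#3, #4, #5} the worst case is 7.
No size-3 selection achieves below 7.

7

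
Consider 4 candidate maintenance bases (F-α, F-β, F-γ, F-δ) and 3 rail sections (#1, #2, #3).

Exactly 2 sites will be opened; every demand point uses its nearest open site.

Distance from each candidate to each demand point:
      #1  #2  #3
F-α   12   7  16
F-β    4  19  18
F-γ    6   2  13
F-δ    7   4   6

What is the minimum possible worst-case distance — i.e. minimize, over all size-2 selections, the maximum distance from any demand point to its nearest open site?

Open {F-β, F-δ}.
  Farthest demand point is #3 at distance 6 (to F-δ); all others are ≤ 6.
With {F-γ, F-δ} the worst case is 6.
With {F-α, F-δ} the worst case is 7.
No size-2 selection achieves below 6.

6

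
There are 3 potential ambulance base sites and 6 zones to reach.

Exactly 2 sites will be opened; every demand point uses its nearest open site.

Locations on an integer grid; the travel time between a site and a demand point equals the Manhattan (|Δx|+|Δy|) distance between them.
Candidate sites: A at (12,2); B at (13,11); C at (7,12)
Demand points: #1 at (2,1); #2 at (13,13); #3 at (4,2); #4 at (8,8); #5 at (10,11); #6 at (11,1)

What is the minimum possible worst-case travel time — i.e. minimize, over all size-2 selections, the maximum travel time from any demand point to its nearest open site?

Open {A, B}.
  Farthest demand point is #1 at travel time 11 (to A); all others are ≤ 11.
With {A, C} the worst case is 11.
With {B, C} the worst case is 16.
No size-2 selection achieves below 11.

11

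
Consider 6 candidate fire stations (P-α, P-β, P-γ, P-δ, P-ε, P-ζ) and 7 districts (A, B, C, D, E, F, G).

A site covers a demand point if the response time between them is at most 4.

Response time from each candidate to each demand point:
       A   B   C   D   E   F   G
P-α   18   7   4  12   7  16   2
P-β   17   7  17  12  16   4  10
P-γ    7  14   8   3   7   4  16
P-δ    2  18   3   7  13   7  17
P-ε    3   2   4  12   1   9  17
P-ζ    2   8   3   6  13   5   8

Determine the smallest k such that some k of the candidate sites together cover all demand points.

Coverage sets (demand points within 4 of each site):
  P-α: {C, G}
  P-β: {F}
  P-γ: {D, F}
  P-δ: {A, C}
  P-ε: {A, B, C, E}
  P-ζ: {A, C}
No 2 sites suffice: every size-2 union leaves at least one demand point uncovered.
But {P-α, P-γ, P-ε} covers everything, so the minimum is 3.

3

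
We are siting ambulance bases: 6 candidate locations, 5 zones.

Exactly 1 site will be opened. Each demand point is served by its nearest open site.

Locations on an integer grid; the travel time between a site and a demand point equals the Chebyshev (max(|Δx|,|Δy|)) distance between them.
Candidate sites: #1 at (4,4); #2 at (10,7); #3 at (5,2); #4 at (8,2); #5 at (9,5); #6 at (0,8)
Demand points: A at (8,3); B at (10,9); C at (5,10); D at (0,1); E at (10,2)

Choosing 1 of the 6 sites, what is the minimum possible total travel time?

Open {#5}.
  A→#5 2, B→#5 4, C→#5 5, D→#5 9, E→#5 3  ⇒ total 23.
Compare {#1}: total 26.
Compare {#2}: total 26.
No size-1 selection does better; minimum is 23.

23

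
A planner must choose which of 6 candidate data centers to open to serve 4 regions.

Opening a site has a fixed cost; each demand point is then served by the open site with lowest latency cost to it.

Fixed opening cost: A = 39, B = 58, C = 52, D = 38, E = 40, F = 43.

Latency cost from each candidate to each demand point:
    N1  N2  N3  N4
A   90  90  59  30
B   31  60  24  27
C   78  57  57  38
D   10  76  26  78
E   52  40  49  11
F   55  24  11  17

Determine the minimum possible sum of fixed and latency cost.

Open {D, F}: assign each demand point to its cheapest open site.
  N1→D 10, N2→F 24, N3→F 11, N4→F 17
  latency cost 62, fixed 81 → total 143.
Compare {F}: latency cost 107 + fixed 43 = 150.
Compare {D, E}: latency cost 87 + fixed 78 = 165.
Compare {D, E, F}: latency cost 56 + fixed 121 = 177.
All other subsets cost ≥ 150. Minimum total cost: 143.

143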